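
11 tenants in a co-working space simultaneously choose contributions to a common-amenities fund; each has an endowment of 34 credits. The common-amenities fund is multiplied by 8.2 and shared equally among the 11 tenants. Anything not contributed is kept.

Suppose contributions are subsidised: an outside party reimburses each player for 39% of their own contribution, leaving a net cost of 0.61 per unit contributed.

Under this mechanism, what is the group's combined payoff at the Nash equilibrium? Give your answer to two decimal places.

3212.66 credits

Under the mechanism each unit contributed yields (8.2/11) / 0.61 = 1.2221 back to its contributor per unit of net cost, which exceeds 1, making full contribution the dominant choice for everyone.
So the Nash equilibrium is full contribution by all 11; the group earns 11 × (34 × 0.39 + 8.2 × 34) = 3212.66.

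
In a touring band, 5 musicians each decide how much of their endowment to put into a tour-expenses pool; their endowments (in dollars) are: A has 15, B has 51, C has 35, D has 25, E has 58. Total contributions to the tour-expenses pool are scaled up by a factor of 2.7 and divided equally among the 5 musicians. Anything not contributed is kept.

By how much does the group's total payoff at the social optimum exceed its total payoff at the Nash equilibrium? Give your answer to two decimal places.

312.80 dollars

The private return per contributed unit is 2.7/5 = 0.5400 < 1 for every player regardless of endowment, so the Nash equilibrium is zero contribution and the group total is Σ E_j = 15 + 51 + 35 + 25 + 58 = 184.
Each contributed unit returns 2.700 to the group, so the social optimum is full contribution by everyone: group total = 2.700 × 184 = 496.80.
Efficiency loss = (2.700 − 1) × 184 = 312.80.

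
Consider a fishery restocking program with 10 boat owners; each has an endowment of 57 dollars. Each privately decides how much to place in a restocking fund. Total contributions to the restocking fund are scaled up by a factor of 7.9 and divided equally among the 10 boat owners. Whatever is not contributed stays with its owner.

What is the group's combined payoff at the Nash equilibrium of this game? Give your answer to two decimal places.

570.00 dollars

Each contributed unit returns 7.9/10 = 0.7900 to its contributor — below 1 — so contributing 0 is dominant for every player. At the Nash equilibrium everyone keeps their 57, and the group total is 10 × 57 = 570.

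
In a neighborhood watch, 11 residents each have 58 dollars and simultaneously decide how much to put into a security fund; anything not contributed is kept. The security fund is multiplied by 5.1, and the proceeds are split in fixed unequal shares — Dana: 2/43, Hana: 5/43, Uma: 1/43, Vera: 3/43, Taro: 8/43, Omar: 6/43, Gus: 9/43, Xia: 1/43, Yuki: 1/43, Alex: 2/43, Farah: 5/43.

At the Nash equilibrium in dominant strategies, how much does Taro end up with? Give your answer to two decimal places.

113.03 dollars

For player j, contributing a unit is worthwhile iff 5.1 × (j's share) ≥ 1, i.e. iff j's share is at least 0.1961.
Only Gus (9/43) clears that bar, contributing 58; the remaining 10 contribute 0. Total contributed: 58.
Taro keeps 58 and receives 5.1 × 58 × 8/43 = 55.03 from the security fund, for a payoff of 113.03.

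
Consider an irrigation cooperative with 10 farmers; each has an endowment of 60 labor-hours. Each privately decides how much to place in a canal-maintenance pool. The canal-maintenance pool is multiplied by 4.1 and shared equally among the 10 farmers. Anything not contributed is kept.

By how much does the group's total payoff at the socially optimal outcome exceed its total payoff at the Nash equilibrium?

1860.00 labor-hours

Each contributed unit returns 4.1/10 = 0.4100 to its contributor — below 1 — so contributing 0 is dominant for every player. At the Nash equilibrium everyone keeps their 60, and the group total is 10 × 60 = 600.
Each contributed unit returns 4.100 to the group as a whole (0.4100 to each of 10 players), which exceeds 1, so the social optimum is full contribution: group total = 4.100 × 600 = 2460.00.
Efficiency loss = 2460.00 − 600 = 1860.00.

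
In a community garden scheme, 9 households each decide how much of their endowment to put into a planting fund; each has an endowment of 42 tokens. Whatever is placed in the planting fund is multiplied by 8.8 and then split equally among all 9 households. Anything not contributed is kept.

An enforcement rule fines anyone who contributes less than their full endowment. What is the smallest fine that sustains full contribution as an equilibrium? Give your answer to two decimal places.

0.93 tokens

Given the others contribute fully, the best deviation is to contribute 0 (any partial contribution still incurs the fine and gives up units whose private return 0.9778 is below 1).
Deviating from 42 to 0 saves 42 tokens but forfeits the deviator's share of the drop in the planting fund: 8.8/9 × 42 = 41.07.
So the deviation gain is 42 − 41.07 = 0.93, and the fine must be at least 0.93 tokens to wipe it out.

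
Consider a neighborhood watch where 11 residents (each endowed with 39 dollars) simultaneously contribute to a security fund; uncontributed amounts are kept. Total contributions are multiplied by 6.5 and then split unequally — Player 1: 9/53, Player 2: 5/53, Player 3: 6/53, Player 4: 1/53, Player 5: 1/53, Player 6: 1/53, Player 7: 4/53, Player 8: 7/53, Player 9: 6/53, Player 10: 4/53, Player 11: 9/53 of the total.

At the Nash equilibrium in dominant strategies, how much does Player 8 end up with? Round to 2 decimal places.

Player j's private return per contributed unit is 6.5 × (j's share). Contributing is weakly dominant for j when that share is at least 1/6.5 = 0.1538, and contributing 0 is dominant otherwise.
Player 1 and Player 11 clear that bar, contributing 39 each; the remaining 9 contribute 0. Total contributed: 78.
Player 8 keeps 39 and receives 6.5 × 78 × 7/53 = 66.96 from the security fund, for a payoff of 105.96.

105.96 dollars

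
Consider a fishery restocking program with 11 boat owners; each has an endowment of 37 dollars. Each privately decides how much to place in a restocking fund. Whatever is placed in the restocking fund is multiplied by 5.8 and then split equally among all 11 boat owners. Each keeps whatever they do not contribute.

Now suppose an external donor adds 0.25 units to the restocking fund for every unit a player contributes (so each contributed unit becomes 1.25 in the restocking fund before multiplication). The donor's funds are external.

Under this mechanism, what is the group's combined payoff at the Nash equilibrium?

With the mechanism, a contributed unit returns 5.8 × 1.25 / 11 = 0.6591 per unit of net cost — still below 1 — so contributing 0 remains dominant for every player.
At the Nash equilibrium no one contributes; group total payoff = 11 × 37 = 407.

407.00 dollars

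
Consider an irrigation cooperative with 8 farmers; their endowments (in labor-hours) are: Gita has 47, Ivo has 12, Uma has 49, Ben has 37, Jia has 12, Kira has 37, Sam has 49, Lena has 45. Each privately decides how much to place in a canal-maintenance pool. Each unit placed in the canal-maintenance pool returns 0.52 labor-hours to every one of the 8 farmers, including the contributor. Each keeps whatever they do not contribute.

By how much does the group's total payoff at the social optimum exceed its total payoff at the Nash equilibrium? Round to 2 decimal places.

910.08 labor-hours

The private return per contributed unit is 0.52 < 1 for everyone, so the Nash equilibrium is zero contribution and the group total is Σ E_j = 47 + 12 + 49 + 37 + 12 + 37 + 49 + 45 = 288.
Each contributed unit returns 4.160 to the group, so the social optimum is full contribution by everyone: group total = 4.160 × 288 = 1198.08.
Efficiency loss = (4.160 − 1) × 288 = 910.08.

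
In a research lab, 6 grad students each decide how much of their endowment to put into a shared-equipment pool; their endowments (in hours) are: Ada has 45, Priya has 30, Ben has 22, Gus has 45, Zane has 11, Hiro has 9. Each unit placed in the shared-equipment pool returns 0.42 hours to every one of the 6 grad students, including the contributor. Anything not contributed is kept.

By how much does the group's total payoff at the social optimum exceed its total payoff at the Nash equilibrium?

246.24 hours

The private return per contributed unit is 0.42 < 1 for everyone, so the Nash equilibrium is zero contribution and the group total is Σ E_j = 45 + 30 + 22 + 45 + 11 + 9 = 162.
Each contributed unit returns 2.520 to the group, so the social optimum is full contribution by everyone: group total = 2.520 × 162 = 408.24.
Efficiency loss = (2.520 − 1) × 162 = 246.24.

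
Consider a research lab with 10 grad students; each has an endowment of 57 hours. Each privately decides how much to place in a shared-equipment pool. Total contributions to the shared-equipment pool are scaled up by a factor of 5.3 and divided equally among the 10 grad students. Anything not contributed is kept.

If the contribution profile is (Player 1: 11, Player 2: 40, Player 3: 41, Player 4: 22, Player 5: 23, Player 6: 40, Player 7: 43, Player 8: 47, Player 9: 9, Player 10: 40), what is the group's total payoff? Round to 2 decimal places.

1928.80 hours

Total contributed: 11 + 40 + 41 + 22 + 23 + 40 + 43 + 47 + 9 + 40 = 316; total kept: 10 × 57 − 316 = 254.
The shared-equipment pool pays out 5.3 × 316 = 1674.80 in aggregate.
Group total = 254 + 1674.80 = 1928.80.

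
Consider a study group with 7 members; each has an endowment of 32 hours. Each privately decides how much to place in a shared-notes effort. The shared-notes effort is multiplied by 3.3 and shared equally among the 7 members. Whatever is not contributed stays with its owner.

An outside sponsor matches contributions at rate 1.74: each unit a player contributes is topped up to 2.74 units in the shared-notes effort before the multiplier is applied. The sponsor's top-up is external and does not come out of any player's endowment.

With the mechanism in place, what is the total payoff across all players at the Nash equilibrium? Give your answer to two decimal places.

Under the mechanism each unit contributed yields 3.3 × 2.74 / 7 = 1.2917 back to its contributor per unit of net cost, which exceeds 1, making full contribution the dominant choice for everyone.
So the Nash equilibrium is full contribution by all 7; the group earns 3.3 × 2.74 × 224 = 2025.41.

2025.41 hours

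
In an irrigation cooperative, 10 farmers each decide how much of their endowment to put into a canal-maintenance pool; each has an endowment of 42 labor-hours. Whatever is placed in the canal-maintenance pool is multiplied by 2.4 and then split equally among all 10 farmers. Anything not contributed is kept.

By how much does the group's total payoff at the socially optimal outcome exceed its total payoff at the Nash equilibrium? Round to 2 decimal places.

Each contributed unit returns 2.4/10 = 0.2400 to its contributor — below 1 — so contributing 0 is dominant for every player. At the Nash equilibrium everyone keeps their 42, and the group total is 10 × 42 = 420.
Each contributed unit returns 2.400 to the group as a whole (0.2400 to each of 10 players), which exceeds 1, so the social optimum is full contribution: group total = 2.400 × 420 = 1008.00.
Efficiency loss = 1008.00 − 420 = 588.00.

588.00 labor-hours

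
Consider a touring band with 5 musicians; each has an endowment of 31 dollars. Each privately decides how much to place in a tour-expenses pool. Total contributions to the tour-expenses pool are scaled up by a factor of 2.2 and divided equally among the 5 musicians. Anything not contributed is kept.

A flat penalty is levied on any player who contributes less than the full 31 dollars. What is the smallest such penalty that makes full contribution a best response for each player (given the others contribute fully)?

Given the others contribute fully, the best deviation is to contribute 0 (any partial contribution still incurs the fine and gives up units whose private return 0.4400 is below 1).
Deviating from 31 to 0 saves 31 dollars but forfeits the deviator's share of the drop in the tour-expenses pool: 2.2/5 × 31 = 13.64.
So the deviation gain is 31 − 13.64 = 17.36, and the fine must be at least 17.36 dollars to wipe it out.

17.36 dollars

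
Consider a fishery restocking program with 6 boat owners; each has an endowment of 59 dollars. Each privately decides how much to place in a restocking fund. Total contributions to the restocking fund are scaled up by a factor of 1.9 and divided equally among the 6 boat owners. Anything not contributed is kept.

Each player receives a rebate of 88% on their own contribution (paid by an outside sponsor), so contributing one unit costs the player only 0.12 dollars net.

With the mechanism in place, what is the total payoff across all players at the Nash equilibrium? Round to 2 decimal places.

The effective private return per unit is now (1.9/6) / 0.12 = 2.6389 > 1, so every player's dominant strategy flips to full contribution.
So the Nash equilibrium is full contribution by all 6; the group earns 6 × (59 × 0.88 + 1.9 × 59) = 984.12.

984.12 dollars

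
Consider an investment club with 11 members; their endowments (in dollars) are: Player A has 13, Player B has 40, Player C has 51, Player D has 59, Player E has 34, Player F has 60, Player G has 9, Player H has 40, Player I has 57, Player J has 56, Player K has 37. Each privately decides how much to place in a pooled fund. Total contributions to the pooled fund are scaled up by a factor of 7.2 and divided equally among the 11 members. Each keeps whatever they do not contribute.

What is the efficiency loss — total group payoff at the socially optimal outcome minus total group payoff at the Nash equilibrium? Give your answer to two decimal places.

The private return per contributed unit is 7.2/11 = 0.6545 < 1 for every player regardless of endowment, so the Nash equilibrium is zero contribution and the group total is Σ E_j = 13 + 40 + 51 + 59 + 34 + 60 + 9 + 40 + 57 + 56 + 37 = 456.
Each contributed unit returns 7.200 to the group, so the social optimum is full contribution by everyone: group total = 7.200 × 456 = 3283.20.
Efficiency loss = (7.200 − 1) × 456 = 2827.20.

2827.20 dollars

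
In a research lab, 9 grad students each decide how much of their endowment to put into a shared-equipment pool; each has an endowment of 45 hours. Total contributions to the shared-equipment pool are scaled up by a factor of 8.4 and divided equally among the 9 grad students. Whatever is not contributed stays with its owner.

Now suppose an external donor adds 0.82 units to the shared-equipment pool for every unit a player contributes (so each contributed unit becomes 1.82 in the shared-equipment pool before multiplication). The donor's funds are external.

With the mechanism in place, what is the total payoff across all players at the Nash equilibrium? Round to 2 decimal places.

The effective private return per unit is now 8.4 × 1.82 / 9 = 1.6987 > 1, so every player's dominant strategy flips to full contribution.
So the Nash equilibrium is full contribution by all 9; the group earns 8.4 × 1.82 × 405 = 6191.64.

6191.64 hours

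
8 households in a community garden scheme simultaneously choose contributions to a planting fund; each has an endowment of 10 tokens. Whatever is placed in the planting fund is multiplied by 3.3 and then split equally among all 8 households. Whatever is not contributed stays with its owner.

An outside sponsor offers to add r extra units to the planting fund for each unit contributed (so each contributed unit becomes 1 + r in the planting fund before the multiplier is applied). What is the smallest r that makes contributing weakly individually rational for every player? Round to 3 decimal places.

With matching at rate r, one contributed unit becomes (1 + r) in the planting fund and returns 3.3 × (1 + r) / 8 to the contributor.
Setting this equal to 1: 1 + r = 8/3.3 = 2.4242.
So the minimum matching rate is r = 2.4242 − 1 = 1.424.

1.424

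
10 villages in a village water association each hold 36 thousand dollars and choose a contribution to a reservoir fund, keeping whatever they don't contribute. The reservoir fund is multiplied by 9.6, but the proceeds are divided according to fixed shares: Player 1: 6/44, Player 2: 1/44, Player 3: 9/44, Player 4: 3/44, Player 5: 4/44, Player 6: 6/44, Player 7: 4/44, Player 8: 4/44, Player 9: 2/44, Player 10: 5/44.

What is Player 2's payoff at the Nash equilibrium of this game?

Each unit j contributes comes back to j as 9.6 × (j's share), so j prefers to contribute only if that share exceeds 1/9.6 = 0.1042; otherwise keeping the unit dominates.
Player 1, Player 3, Player 6 and Player 10 are above the threshold, contributing 36 each; the remaining 6 contribute 0. Total contributed: 144.
Player 2 keeps 36 and receives 9.6 × 144 × 1/44 = 31.42 from the reservoir fund, for a payoff of 67.42.

67.42 thousand dollars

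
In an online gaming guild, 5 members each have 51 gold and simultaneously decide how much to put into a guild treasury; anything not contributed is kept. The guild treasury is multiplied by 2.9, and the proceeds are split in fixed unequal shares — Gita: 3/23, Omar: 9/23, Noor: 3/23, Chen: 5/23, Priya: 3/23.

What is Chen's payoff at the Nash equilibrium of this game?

83.15 gold

Player j's private return per contributed unit is 2.9 × (j's share). Contributing is weakly dominant for j when that share is at least 1/2.9 = 0.3448, and contributing 0 is dominant otherwise.
Omar alone (share 9/23) is above the threshold, contributing 51; the remaining 4 contribute 0. Total contributed: 51.
Chen keeps 51 and receives 2.9 × 51 × 5/23 = 32.15 from the guild treasury, for a payoff of 83.15.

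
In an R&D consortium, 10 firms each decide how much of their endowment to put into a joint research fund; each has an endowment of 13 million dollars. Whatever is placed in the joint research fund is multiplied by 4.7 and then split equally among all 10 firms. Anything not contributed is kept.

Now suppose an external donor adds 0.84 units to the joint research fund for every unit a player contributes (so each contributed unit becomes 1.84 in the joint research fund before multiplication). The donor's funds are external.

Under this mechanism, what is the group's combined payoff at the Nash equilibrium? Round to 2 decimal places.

130.00 million dollars

The effective private return is 4.7 × 1.84 / 10 = 0.8648, which is still under 1, so the mechanism doesn't change anyone's dominant strategy: zero contribution.
Everyone keeps their endowment and the group total is 10 × 13 = 130.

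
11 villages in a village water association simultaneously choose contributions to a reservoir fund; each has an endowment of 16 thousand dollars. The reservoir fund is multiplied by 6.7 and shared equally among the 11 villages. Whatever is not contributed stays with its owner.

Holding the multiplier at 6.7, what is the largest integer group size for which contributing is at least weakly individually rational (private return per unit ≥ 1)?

Private return per unit is 6.7/(group size), which is ≥ 1 whenever the group size is ≤ 6.7.
The largest such integer is 6.

6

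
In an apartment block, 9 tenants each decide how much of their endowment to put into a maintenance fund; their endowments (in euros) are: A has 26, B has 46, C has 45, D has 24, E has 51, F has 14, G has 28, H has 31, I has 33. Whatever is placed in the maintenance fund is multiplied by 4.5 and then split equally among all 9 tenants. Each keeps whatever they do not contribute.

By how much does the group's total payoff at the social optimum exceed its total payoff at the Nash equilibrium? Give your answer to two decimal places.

1043.00 euros

The private return per contributed unit is 4.5/9 = 0.5000 < 1 for every player regardless of endowment, so the Nash equilibrium is zero contribution and the group total is Σ E_j = 26 + 46 + 45 + 24 + 51 + 14 + 28 + 31 + 33 = 298.
Each contributed unit returns 4.500 to the group, so the social optimum is full contribution by everyone: group total = 4.500 × 298 = 1341.00.
Efficiency loss = (4.500 − 1) × 298 = 1043.00.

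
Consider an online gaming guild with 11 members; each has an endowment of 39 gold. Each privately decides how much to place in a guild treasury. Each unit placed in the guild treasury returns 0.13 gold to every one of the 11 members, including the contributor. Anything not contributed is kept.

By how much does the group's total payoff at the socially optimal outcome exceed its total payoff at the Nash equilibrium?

The private return per contributed unit is 0.13 < 1, so contributing 0 is dominant for every player. At the Nash equilibrium everyone keeps their 39, and the group total is 11 × 39 = 429.
Each contributed unit returns 1.430 to the group as a whole (0.13 to each of 11 players), which exceeds 1, so the social optimum is full contribution: group total = 1.430 × 429 = 613.47.
Efficiency loss = 613.47 − 429 = 184.47.

184.47 gold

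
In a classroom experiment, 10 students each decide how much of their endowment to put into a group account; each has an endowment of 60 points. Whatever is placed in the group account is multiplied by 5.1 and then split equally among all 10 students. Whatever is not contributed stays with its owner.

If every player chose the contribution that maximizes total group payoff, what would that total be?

Each contributed unit returns 5.100 to the group as a whole (0.5100 to each of 10 players), which exceeds 1, so the social optimum is full contribution: group total = 5.100 × 600 = 3060.00.

3060.00 points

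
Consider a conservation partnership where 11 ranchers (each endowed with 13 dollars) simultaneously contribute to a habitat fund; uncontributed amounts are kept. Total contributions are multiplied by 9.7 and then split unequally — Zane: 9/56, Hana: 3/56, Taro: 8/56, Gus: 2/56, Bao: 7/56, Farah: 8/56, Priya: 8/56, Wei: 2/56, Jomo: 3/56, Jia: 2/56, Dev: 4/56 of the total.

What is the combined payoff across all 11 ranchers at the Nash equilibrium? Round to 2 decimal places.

Each unit j contributes comes back to j as 9.7 × (j's share), so j prefers to contribute only if that share exceeds 1/9.7 = 0.1031; otherwise keeping the unit dominates.
The shares above 0.1031 belong to Zane, Taro, Bao, Farah and Priya, contributing 13 each; the remaining 6 contribute 0. Total contributed: 65.
The habitat fund pays out 9.7 × 65 = 630.50 in total (split across the unequal shares, but the aggregate is all that matters for the group sum).
The 6 free-riders keep 13 each, adding 78. Group total = 78 + 630.50 = 708.50.

708.50 dollars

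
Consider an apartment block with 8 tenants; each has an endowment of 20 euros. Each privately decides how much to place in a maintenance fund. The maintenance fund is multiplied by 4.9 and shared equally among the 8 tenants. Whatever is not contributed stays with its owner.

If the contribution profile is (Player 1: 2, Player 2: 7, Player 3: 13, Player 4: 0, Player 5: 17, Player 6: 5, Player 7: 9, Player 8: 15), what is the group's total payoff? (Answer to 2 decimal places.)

Total contributed: 2 + 7 + 13 + 0 + 17 + 5 + 9 + 15 = 68; total kept: 8 × 20 − 68 = 92.
The maintenance fund pays out 4.9 × 68 = 333.20 in aggregate.
Group total = 92 + 333.20 = 425.20.

425.20 euros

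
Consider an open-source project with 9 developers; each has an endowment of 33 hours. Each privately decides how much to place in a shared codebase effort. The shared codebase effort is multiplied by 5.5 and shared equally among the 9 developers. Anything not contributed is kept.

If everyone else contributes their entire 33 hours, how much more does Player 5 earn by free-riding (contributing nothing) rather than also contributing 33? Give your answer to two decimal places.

12.83 hours

Switching from a contribution of 33 to 0 lets Player 5 keep an extra 33 hours, but lowers the shared codebase effort by 33, which costs Player 5 their own share of that drop: 5.5/9 × 33 = 20.17.
Net gain = 33 − 20.17 = 12.83. The private return per contributed unit (0.6111) is below 1, so free-riding is indeed the best response regardless of what the others do.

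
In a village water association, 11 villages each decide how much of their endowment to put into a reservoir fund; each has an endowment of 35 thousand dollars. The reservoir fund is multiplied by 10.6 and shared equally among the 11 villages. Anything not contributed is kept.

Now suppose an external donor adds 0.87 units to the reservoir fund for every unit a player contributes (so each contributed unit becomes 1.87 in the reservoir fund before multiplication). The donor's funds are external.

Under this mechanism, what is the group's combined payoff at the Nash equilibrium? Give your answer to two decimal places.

Under the mechanism each unit contributed yields 10.6 × 1.87 / 11 = 1.8020 back to its contributor per unit of net cost, which exceeds 1, making full contribution the dominant choice for everyone.
At the Nash equilibrium everyone contributes 35. Group total payoff = 10.6 × 1.87 × 385 = 7631.47.

7631.47 thousand dollars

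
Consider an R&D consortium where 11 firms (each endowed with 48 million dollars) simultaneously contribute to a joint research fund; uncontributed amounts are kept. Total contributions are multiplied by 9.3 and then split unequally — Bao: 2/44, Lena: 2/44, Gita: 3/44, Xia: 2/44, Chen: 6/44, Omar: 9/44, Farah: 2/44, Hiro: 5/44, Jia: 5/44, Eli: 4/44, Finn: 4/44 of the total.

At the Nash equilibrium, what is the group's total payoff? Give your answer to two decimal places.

Player j's private return per contributed unit is 9.3 × (j's share). Contributing is weakly dominant for j when that share is at least 1/9.3 = 0.1075, and contributing 0 is dominant otherwise.
Chen, Omar, Hiro and Jia are above the threshold, contributing 48 each; the remaining 7 contribute 0. Total contributed: 192.
The joint research fund pays out 9.3 × 192 = 1785.60 in total (split across the unequal shares, but the aggregate is all that matters for the group sum).
The 7 free-riders keep 48 each, adding 336. Group total = 336 + 1785.60 = 2121.60.

2121.60 million dollars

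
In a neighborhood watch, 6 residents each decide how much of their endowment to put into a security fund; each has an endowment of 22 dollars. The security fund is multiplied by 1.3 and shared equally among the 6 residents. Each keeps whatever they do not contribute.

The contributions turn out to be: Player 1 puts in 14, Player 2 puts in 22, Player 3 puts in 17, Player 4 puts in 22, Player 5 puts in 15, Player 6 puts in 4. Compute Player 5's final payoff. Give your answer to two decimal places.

27.37 dollars

Total contributed: 14 + 22 + 17 + 22 + 15 + 4 = 94.
Each receives 1.3 × 94 / 6 = 20.37 from the security fund.
Player 5 keeps 22 − 15 = 7, so Player 5's payoff is 7 + 20.37 = 27.37.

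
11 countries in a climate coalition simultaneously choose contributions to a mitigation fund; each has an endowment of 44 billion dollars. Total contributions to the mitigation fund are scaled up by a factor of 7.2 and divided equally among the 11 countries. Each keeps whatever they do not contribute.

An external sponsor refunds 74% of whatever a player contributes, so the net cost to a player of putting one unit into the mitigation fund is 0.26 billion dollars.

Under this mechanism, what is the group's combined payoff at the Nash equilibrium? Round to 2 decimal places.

3842.96 billion dollars

The effective private return per unit is now (7.2/11) / 0.26 = 2.5175 > 1, so every player's dominant strategy flips to full contribution.
At the Nash equilibrium everyone contributes 44. Group total payoff = 11 × (44 × 0.74 + 7.2 × 44) = 3842.96.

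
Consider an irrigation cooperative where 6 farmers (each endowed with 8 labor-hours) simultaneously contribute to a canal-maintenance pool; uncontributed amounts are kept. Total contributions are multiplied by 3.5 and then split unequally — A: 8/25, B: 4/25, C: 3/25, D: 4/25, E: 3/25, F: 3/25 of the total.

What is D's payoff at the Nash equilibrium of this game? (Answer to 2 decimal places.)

A player with share s gets back 3.5·s per unit contributed, so full contribution is dominant for anyone with s > 1/3.5 = 0.2857 and zero contribution is dominant for anyone below.
A alone (share 8/25) is above the threshold, contributing 8; the remaining 5 contribute 0. Total contributed: 8.
D keeps 8 and receives 3.5 × 8 × 4/25 = 4.48 from the canal-maintenance pool, for a payoff of 12.48.

12.48 labor-hours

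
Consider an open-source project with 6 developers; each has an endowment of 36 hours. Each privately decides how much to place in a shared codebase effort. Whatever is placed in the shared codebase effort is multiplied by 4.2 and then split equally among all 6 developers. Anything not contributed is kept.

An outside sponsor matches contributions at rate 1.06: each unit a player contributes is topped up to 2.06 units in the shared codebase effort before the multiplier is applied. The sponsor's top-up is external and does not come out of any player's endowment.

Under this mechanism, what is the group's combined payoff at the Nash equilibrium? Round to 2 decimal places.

Under the mechanism each unit contributed yields 4.2 × 2.06 / 6 = 1.4420 back to its contributor per unit of net cost, which exceeds 1, making full contribution the dominant choice for everyone.
At the Nash equilibrium everyone contributes 36. Group total payoff = 4.2 × 2.06 × 216 = 1868.83.

1868.83 hours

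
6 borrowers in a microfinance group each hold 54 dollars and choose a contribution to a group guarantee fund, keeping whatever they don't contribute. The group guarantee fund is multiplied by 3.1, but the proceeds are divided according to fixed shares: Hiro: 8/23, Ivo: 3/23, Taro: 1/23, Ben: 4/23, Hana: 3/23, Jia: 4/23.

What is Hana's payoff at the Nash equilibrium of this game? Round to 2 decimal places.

Player j's private return per contributed unit is 3.1 × (j's share). Contributing is weakly dominant for j when that share is at least 1/3.1 = 0.3226, and contributing 0 is dominant otherwise.
Hiro alone (share 8/23) is above the threshold, contributing 54; the remaining 5 contribute 0. Total contributed: 54.
Hana keeps 54 and receives 3.1 × 54 × 3/23 = 21.83 from the group guarantee fund, for a payoff of 75.83.

75.83 dollars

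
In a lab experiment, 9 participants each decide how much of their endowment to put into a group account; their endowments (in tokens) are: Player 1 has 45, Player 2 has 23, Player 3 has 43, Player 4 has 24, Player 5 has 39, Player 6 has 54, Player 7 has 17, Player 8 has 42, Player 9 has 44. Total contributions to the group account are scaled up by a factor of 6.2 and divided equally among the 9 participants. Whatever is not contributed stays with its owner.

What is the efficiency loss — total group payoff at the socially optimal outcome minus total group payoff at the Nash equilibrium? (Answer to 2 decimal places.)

1721.20 tokens

The private return per contributed unit is 6.2/9 = 0.6889 < 1 for every player regardless of endowment, so the Nash equilibrium is zero contribution and the group total is Σ E_j = 45 + 23 + 43 + 24 + 39 + 54 + 17 + 42 + 44 = 331.
Each contributed unit returns 6.200 to the group, so the social optimum is full contribution by everyone: group total = 6.200 × 331 = 2052.20.
Efficiency loss = (6.200 − 1) × 331 = 1721.20.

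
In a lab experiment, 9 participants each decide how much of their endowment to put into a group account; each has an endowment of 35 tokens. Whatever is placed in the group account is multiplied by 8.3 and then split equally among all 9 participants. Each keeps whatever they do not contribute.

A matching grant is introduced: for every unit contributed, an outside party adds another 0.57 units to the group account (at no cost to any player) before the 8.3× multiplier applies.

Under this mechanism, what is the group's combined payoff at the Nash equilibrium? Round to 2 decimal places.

With the mechanism, a contributed unit returns 8.3 × 1.57 / 9 = 1.4479 per unit of net cost to the contributor — now above 1 — so contributing fully is weakly dominant for every player.
So the Nash equilibrium is full contribution by all 9; the group earns 8.3 × 1.57 × 315 = 4104.77.

4104.77 tokens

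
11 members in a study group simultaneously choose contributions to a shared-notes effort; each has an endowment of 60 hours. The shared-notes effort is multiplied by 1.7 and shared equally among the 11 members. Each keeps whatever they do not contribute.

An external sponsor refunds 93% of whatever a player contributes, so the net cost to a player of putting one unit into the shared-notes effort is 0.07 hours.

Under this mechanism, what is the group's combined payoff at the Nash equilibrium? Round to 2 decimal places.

1735.80 hours

Under the mechanism each unit contributed yields (1.7/11) / 0.07 = 2.2078 back to its contributor per unit of net cost, which exceeds 1, making full contribution the dominant choice for everyone.
So the Nash equilibrium is full contribution by all 11; the group earns 11 × (60 × 0.93 + 1.7 × 60) = 1735.80.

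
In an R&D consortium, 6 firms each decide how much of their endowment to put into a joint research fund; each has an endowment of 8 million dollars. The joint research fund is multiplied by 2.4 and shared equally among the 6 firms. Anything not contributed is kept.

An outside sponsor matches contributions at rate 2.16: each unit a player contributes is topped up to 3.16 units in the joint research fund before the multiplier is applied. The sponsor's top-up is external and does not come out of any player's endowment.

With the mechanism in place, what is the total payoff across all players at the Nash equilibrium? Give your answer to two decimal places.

364.03 million dollars

The effective private return per unit is now 2.4 × 3.16 / 6 = 1.2640 > 1, so every player's dominant strategy flips to full contribution.
So the Nash equilibrium is full contribution by all 6; the group earns 2.4 × 3.16 × 48 = 364.03.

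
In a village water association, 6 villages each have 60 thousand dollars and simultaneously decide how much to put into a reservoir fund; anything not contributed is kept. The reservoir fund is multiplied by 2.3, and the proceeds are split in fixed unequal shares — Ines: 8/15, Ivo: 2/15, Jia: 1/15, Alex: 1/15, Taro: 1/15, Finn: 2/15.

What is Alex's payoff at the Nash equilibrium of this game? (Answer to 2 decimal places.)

Player j's private return per contributed unit is 2.3 × (j's share). Contributing is weakly dominant for j when that share is at least 1/2.3 = 0.4348, and contributing 0 is dominant otherwise.
The only share above 0.4348 is Ines's 8/15, contributing 60; the remaining 5 contribute 0. Total contributed: 60.
Alex keeps 60 and receives 2.3 × 60 × 1/15 = 9.20 from the reservoir fund, for a payoff of 69.20.

69.20 thousand dollars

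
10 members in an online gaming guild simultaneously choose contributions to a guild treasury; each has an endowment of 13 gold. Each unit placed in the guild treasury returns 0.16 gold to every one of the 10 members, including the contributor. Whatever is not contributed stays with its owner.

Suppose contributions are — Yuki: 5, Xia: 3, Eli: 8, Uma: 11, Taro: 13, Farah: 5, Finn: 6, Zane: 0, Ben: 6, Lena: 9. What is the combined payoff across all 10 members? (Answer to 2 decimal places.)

Total contributed: 5 + 3 + 8 + 11 + 13 + 5 + 6 + 0 + 6 + 9 = 66; total kept: 10 × 13 − 66 = 64.
The guild treasury pays out 0.16 × 10 × 66 = 105.60 in aggregate.
Group total = 64 + 105.60 = 169.60.

169.60 gold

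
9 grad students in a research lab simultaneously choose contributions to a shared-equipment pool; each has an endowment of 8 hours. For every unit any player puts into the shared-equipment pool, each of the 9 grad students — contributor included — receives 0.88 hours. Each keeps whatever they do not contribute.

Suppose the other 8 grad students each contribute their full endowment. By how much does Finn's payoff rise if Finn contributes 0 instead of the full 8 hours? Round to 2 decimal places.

Switching from a contribution of 8 to 0 lets Finn keep an extra 8 hours, but lowers the shared-equipment pool by 8, which costs Finn their own share of that drop: 0.88 × 8 = 7.04.
Net gain = 8 − 7.04 = 0.96. The private return per contributed unit (0.88) is below 1, so free-riding is indeed the best response regardless of what the others do.

0.96 hours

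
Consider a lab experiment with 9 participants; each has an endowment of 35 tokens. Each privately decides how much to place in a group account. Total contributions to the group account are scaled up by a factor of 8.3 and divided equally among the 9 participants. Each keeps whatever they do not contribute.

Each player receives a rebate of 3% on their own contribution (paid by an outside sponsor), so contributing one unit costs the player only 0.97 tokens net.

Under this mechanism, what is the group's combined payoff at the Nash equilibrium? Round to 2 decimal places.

With the mechanism, a contributed unit returns (8.3/9) / 0.97 = 0.9507 per unit of net cost — still below 1 — so contributing 0 remains dominant for every player.
Everyone keeps their endowment and the group total is 9 × 35 = 315.

315.00 tokens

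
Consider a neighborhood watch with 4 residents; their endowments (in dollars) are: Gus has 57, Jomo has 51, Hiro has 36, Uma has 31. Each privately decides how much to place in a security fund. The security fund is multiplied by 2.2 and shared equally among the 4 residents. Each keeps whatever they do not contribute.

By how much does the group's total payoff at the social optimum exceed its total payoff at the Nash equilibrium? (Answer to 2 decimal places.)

210.00 dollars

The private return per contributed unit is 2.2/4 = 0.5500 < 1 for every player regardless of endowment, so the Nash equilibrium is zero contribution and the group total is Σ E_j = 57 + 51 + 36 + 31 = 175.
Each contributed unit returns 2.200 to the group, so the social optimum is full contribution by everyone: group total = 2.200 × 175 = 385.00.
Efficiency loss = (2.200 − 1) × 175 = 210.00.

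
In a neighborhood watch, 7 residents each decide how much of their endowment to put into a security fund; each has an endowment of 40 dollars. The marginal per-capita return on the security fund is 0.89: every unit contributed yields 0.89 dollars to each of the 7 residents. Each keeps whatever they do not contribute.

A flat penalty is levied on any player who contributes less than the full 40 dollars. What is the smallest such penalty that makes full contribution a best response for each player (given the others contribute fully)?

Given the others contribute fully, the best deviation is to contribute 0 (any partial contribution still incurs the fine and gives up units whose private return 0.89 is below 1).
Deviating from 40 to 0 saves 40 dollars but forfeits the deviator's share of the drop in the security fund: 0.89 × 40 = 35.60.
So the deviation gain is 40 − 35.60 = 4.40, and the fine must be at least 4.40 dollars to wipe it out.

4.40 dollars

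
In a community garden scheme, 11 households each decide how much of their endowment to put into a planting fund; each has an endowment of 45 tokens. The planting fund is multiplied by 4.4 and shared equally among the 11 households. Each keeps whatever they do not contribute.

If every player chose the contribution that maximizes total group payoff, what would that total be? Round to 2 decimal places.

2178.00 tokens

Each contributed unit returns 4.400 to the group as a whole (0.4000 to each of 11 players), which exceeds 1, so the social optimum is full contribution: group total = 4.400 × 495 = 2178.00.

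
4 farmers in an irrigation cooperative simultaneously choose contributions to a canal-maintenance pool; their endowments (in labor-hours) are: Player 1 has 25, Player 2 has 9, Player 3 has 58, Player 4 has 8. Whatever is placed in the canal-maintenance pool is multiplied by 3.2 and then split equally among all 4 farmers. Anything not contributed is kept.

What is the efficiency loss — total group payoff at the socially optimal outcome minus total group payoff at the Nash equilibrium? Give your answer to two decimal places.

220.00 labor-hours

The private return per contributed unit is 3.2/4 = 0.8000 < 1 for every player regardless of endowment, so the Nash equilibrium is zero contribution and the group total is Σ E_j = 25 + 9 + 58 + 8 = 100.
Each contributed unit returns 3.200 to the group, so the social optimum is full contribution by everyone: group total = 3.200 × 100 = 320.00.
Efficiency loss = (3.200 − 1) × 100 = 220.00.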